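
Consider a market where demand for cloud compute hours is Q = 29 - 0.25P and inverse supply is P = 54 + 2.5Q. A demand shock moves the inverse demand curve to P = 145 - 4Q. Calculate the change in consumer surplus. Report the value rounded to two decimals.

Rewriting demand in inverse form: P = 116 - 4Q.
Initial equilibrium: Q_0 = 9.5385, P_0 = 77.8462; CS_0 = (1/2)(9.5385)(38.1538) = 181.9645, PS_0 = (1/2)(9.5385)(23.8462) = 113.7278.
New equilibrium: 145 - 4Q = 54 + 2.5Q gives Q_1 = 14, P_1 = 89; CS_1 = 392, PS_1 = 245.
Change in consumer surplus = 392 - 181.9645 = 210.0355.

210.04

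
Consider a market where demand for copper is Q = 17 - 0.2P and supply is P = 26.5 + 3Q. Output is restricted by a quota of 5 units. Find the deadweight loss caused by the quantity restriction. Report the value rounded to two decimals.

21.39

Rewriting demand in inverse form: P = 85 - 5Q.
Unrestricted equilibrium: Q* = (85 - 26.5)/(5 + 3) = 7.3125.
At Q = 5 the demand price is 85 - 5(5) = 60 and the supply price is 26.5 + 3(5) = 41.5.
DWL = (1/2)(gap between curves at 5) x (Q* - 5) = (1/2)(18.5)(2.3125) = 21.3906.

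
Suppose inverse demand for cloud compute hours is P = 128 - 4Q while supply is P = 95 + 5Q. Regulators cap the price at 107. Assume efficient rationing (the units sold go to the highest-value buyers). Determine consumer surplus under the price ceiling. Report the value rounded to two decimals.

38.88

Without the control, 128 - 4Q = 95 + 5Q so Q* = 3.6667 and P* = 113.3333.
At P = 107, sellers supply (107 - 95)/5 = 2.4 while buyers want more, so the quantity traded is 2.4 at price 107.
The demand price at Q = 2.4 is 118.4. CS is the trapezoid between demand and 107 over [0, 2.4]: (1/2)[(128 - 107) + (118.4 - 107)](2.4) = 38.88.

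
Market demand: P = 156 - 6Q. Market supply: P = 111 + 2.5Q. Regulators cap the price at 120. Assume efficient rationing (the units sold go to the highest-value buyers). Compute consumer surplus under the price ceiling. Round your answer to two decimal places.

90.72

Without the control, 156 - 6Q = 111 + 2.5Q so Q* = 5.2941 and P* = 124.2353.
At the ceiling price 120, quantity supplied is (120 - 111)/2.5 = 3.6; supply is the short side, so Q = 3.6 trades at P = 120.
The demand price at Q = 3.6 is 134.4. CS is the trapezoid between demand and 120 over [0, 3.6]: (1/2)[(156 - 120) + (134.4 - 120)](3.6) = 90.72.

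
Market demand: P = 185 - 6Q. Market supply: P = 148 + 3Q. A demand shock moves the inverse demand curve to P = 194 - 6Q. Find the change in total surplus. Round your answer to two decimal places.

41.50

Initial equilibrium: Q_0 = 4.1111, P_0 = 160.3333; CS_0 = (1/2)(4.1111)(24.6667) = 50.7037, PS_0 = (1/2)(4.1111)(12.3333) = 25.3519.
New equilibrium: 194 - 6Q = 148 + 3Q gives Q_1 = 5.1111, P_1 = 163.3333; CS_1 = 78.3704, PS_1 = 39.1852.
Change in total surplus = (78.3704 + 39.1852) - (50.7037 + 25.3519) = 41.5.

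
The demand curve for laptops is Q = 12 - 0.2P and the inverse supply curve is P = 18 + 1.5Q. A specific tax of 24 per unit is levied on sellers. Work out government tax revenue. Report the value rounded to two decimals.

Rewriting demand in inverse form: P = 60 - 5Q.
Without the tax, 60 - 5Q = 18 + 1.5Q so Q* = 6.4615 and P* = 27.6923.
With the tax, sellers need 24 more per unit: 60 - 5Q = 18 + 1.5Q + 24, so Q_t = 2.7692. Buyers pay P_b = 46.1538; sellers receive P_s = P_b - 24 = 22.1538.
Tax revenue = t x Q_t = 24 x 2.7692 = 66.4615.

66.46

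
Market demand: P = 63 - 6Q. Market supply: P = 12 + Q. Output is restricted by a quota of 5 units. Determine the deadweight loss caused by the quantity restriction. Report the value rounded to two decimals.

Without the quota, 63 - 6Q = 12 + Q gives Q* = 7.2857.
At Q = 5 the demand price is 63 - 6(5) = 33 and the supply price is 12 + (5) = 17.
Deadweight loss is the triangle between the curves from 5 to 7.2857: (1/2)(33 - 17)(7.2857 - 5) = 18.2857.

18.29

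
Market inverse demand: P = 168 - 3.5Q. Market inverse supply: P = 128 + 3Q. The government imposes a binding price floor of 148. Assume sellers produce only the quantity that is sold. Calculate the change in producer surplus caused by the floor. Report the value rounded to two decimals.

8.50

Without the control, 168 - 3.5Q = 128 + 3Q so Q* = 6.1538 and P* = 146.4615.
At the floor price 148, quantity demanded is (168 - 148)/3.5 = 5.7143; demand is the short side, so Q = 5.7143 trades at P = 148.
PS goes from (1/2)(6.1538)(18.4615) = 56.8047 to 65.3061 (computed as (148 - 128)(5.7143) - (1/2)(3)(5.7143)^2), a change of 8.5014.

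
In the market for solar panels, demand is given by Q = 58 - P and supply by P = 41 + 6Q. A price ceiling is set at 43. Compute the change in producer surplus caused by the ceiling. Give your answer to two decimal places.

Rewriting demand in inverse form: P = 58 - Q.
Without the control, 58 - Q = 41 + 6Q so Q* = 2.4286 and P* = 55.5714.
At P = 43, sellers supply (43 - 41)/6 = 0.3333 while buyers want more, so the quantity traded is 0.3333 at price 43.
PS goes from (1/2)(2.4286)(14.5714) = 17.6939 to 0.3333 (computed as (43 - 41)(0.3333) - (1/2)(6)(0.3333)^2), a change of -17.3605.

-17.36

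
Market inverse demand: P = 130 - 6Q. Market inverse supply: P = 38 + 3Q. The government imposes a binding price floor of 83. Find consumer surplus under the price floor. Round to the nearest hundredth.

Without the control, 130 - 6Q = 38 + 3Q so Q* = 10.2222 and P* = 68.6667.
At P = 83, buyers demand (130 - 83)/6 = 7.8333 while sellers would supply more, so the quantity traded is 7.8333 at price 83.
CS is the triangle under demand above 83: (1/2)(7.8333)(130 - 83) = 184.0833.

184.08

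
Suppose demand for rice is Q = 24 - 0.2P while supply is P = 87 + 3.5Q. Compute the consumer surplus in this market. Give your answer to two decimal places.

37.68

Rewriting demand in inverse form: P = 120 - 5Q.
Equilibrium: 120 - 5Q = 87 + 3.5Q, so Q* = 3.8824 and P* = 100.5882.
The demand choke price is 120, so CS = (1/2)(Q*)(120 - P*) = (1/2)(3.8824)(19.4118) = 37.6817.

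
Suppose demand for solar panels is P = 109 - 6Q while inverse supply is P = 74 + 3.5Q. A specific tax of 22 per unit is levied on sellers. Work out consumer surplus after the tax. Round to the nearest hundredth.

5.62

Pre-tax equilibrium: 109 - 6Q = 74 + 3.5Q gives Q* = 3.6842, P* = 86.8947.
With the tax, sellers need 22 more per unit: 109 - 6Q = 74 + 3.5Q + 22, so Q_t = 1.3684. Buyers pay P_b = 100.7895; sellers receive P_s = P_b - 22 = 78.7895.
Consumer surplus is the triangle under demand above P_b: (1/2)(1.3684)(109 - 100.7895) = 5.6177.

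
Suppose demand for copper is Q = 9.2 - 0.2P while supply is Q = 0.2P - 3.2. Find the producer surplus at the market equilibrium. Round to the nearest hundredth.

22.50

Rewriting demand in inverse form: P = 46 - 5Q.
Rewriting supply in inverse form: P = 16 + 5Q.
Equilibrium: 46 - 5Q = 16 + 5Q, so Q* = 3 and P* = 31.
Producer surplus is the triangle above supply below P*: (1/2)(3)(31 - 16) = (1/2)(3)(15) = 22.5.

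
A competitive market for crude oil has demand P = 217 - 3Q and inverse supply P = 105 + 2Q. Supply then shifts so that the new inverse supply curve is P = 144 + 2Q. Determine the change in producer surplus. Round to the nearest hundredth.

-288.60

Initial equilibrium: Q_0 = 22.4, P_0 = 149.8; CS_0 = (1/2)(22.4)(67.2) = 752.64, PS_0 = (1/2)(22.4)(44.8) = 501.76.
New equilibrium: 217 - 3Q = 144 + 2Q gives Q_1 = 14.6, P_1 = 173.2; CS_1 = 319.74, PS_1 = 213.16.
Change in producer surplus = 213.16 - 501.76 = -288.6.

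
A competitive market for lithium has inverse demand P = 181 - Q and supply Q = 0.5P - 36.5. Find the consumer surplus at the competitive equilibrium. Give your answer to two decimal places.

Rewriting supply in inverse form: P = 73 + 2Q.
Set 181 - Q = 73 + 2Q, which gives 108 = 3Q, so Q* = 36 and P* = 181 - (36) = 145.
CS is the area between the demand curve and P* from 0 to Q*: (1/2)(36)(36) = 648.

648.00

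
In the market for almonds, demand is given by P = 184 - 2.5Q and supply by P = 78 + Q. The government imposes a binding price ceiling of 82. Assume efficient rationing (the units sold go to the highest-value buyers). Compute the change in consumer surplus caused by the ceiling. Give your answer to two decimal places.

Without the control, 184 - 2.5Q = 78 + Q so Q* = 30.2857 and P* = 108.2857.
At P = 82, sellers supply (82 - 78)/1 = 4 while buyers want more, so the quantity traded is 4 at price 82.
CS goes from (1/2)(30.2857)(75.7143) = 1146.5306 to 388 (computed as (184 - 82)(4) - (1/2)(2.5)(4)^2), a change of -758.5306.

-758.53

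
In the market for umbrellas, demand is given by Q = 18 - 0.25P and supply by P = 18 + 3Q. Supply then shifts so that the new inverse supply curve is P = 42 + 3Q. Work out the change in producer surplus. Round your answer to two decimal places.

-61.71

Rewriting demand in inverse form: P = 72 - 4Q.
Initial equilibrium: Q_0 = 7.7143, P_0 = 41.1429; CS_0 = (1/2)(7.7143)(30.8571) = 119.0204, PS_0 = (1/2)(7.7143)(23.1429) = 89.2653.
New equilibrium: 72 - 4Q = 42 + 3Q gives Q_1 = 4.2857, P_1 = 54.8571; CS_1 = 36.7347, PS_1 = 27.551.
Change in producer surplus = 27.551 - 89.2653 = -61.7143.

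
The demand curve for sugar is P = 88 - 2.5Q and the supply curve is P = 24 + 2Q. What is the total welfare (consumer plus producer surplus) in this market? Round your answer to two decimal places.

455.11

Equilibrium: 88 - 2.5Q = 24 + 2Q, so Q* = 14.2222 and P* = 52.4444.
CS = (1/2)(14.2222)(35.5556) = 252.8395 and PS = (1/2)(14.2222)(28.4444) = 202.2716, so total surplus = 455.1111.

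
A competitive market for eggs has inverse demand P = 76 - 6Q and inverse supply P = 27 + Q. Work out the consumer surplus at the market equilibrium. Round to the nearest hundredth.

Equilibrium: 76 - 6Q = 27 + Q, so Q* = 7 and P* = 34.
Consumer surplus is the triangle under demand above P*: (1/2)(7)(76 - 34) = (1/2)(7)(42) = 147.

147.00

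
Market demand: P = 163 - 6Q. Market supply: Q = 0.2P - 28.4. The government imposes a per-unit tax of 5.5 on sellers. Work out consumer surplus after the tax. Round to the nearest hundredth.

Rewriting supply in inverse form: P = 142 + 5Q.
Pre-tax equilibrium: 163 - 6Q = 142 + 5Q gives Q* = 1.9091, P* = 151.5455.
With the tax, sellers need 5.5 more per unit: 163 - 6Q = 142 + 5Q + 5.5, so Q_t = 1.4091. Buyers pay P_b = 154.5455; sellers receive P_s = P_b - 5.5 = 149.0455.
CS = (1/2)(Q_t)(163 - P_b) = (1/2)(1.4091)(8.4545) = 5.9566.

5.96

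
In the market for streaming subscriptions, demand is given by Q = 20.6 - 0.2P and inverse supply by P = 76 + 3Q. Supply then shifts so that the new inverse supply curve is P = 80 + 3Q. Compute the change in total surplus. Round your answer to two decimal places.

Rewriting demand in inverse form: P = 103 - 5Q.
Initial equilibrium: Q_0 = 3.375, P_0 = 86.125; CS_0 = (1/2)(3.375)(16.875) = 28.4766, PS_0 = (1/2)(3.375)(10.125) = 17.0859.
New equilibrium: 103 - 5Q = 80 + 3Q gives Q_1 = 2.875, P_1 = 88.625; CS_1 = 20.6641, PS_1 = 12.3984.
Change in total surplus = (20.6641 + 12.3984) - (28.4766 + 17.0859) = -12.5.

-12.50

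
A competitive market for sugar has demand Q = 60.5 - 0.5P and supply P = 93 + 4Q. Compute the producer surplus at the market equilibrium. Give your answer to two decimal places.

43.56

Rewriting demand in inverse form: P = 121 - 2Q.
Setting demand equal to supply, 28 = 6Q, so Q* = 4.6667 and P* = 111.6667.
The supply curve's price intercept is 93, so PS = (1/2)(Q*)(P* - 93) = (1/2)(4.6667)(18.6667) = 43.5556.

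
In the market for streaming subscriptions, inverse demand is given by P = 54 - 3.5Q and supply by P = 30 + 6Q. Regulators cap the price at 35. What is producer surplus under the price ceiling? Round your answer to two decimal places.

2.08

Free-market equilibrium: 54 - 3.5Q = 30 + 6Q gives Q* = 2.5263, P* = 45.1579.
At the ceiling price 35, quantity supplied is (35 - 30)/6 = 0.8333; supply is the short side, so Q = 0.8333 trades at P = 35.
PS is the triangle above supply below 35: (1/2)(0.8333)(35 - 30) = 2.0833.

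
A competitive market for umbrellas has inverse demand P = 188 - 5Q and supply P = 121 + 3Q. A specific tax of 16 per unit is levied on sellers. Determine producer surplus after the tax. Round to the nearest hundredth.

60.96

Pre-tax equilibrium: 188 - 5Q = 121 + 3Q gives Q* = 8.375, P* = 146.125.
With the tax, sellers need 16 more per unit: 188 - 5Q = 121 + 3Q + 16, so Q_t = 6.375. Buyers pay P_b = 156.125; sellers receive P_s = P_b - 16 = 140.125.
Producer surplus is the triangle above supply below P_s: (1/2)(6.375)(140.125 - 121) = 60.9609.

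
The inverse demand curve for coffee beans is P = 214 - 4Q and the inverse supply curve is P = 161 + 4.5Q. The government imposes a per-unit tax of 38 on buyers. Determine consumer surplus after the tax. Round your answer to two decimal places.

6.23

Pre-tax equilibrium: 214 - 4Q = 161 + 4.5Q gives Q* = 6.2353, P* = 189.0588.
With the tax, buyers' net willingness to pay falls by 38: (214 - 38) - 4Q = 161 + 4.5Q, so Q_t = 1.7647. Buyers pay P_b = 206.9412; sellers receive P_s = P_b - 38 = 168.9412.
Consumer surplus is the triangle under demand above P_b: (1/2)(1.7647)(214 - 206.9412) = 6.2284.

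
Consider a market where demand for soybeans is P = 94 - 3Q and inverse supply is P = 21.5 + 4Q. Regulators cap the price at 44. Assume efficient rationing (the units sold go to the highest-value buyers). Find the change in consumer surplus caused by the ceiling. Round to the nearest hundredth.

Without the control, 94 - 3Q = 21.5 + 4Q so Q* = 10.3571 and P* = 62.9286.
At P = 44, sellers supply (44 - 21.5)/4 = 5.625 while buyers want more, so the quantity traded is 5.625 at price 44.
CS goes from (1/2)(10.3571)(31.0714) = 160.9056 to 233.7891 (computed as (94 - 44)(5.625) - (1/2)(3)(5.625)^2), a change of 72.8835.

72.88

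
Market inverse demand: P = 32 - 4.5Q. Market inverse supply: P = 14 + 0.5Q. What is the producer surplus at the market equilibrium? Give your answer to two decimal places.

3.24

Equilibrium: 32 - 4.5Q = 14 + 0.5Q, so Q* = 3.6 and P* = 15.8.
The supply curve's price intercept is 14, so PS = (1/2)(Q*)(P* - 14) = (1/2)(3.6)(1.8) = 3.24.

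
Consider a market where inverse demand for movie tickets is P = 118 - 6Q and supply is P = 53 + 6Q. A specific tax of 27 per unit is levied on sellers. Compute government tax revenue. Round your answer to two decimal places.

85.50

Without the tax, 118 - 6Q = 53 + 6Q so Q* = 5.4167 and P* = 85.5.
With the tax, sellers need 27 more per unit: 118 - 6Q = 53 + 6Q + 27, so Q_t = 3.1667. Buyers pay P_b = 99; sellers receive P_s = P_b - 27 = 72.
Revenue is the tax times quantity traded: 27 x 3.1667 = 85.5.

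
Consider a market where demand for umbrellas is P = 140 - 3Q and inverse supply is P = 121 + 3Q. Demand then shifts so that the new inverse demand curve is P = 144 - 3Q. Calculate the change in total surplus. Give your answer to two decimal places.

Initial equilibrium: Q_0 = 3.1667, P_0 = 130.5; CS_0 = (1/2)(3.1667)(9.5) = 15.0417, PS_0 = (1/2)(3.1667)(9.5) = 15.0417.
New equilibrium: 144 - 3Q = 121 + 3Q gives Q_1 = 3.8333, P_1 = 132.5; CS_1 = 22.0417, PS_1 = 22.0417.
Change in total surplus = (22.0417 + 22.0417) - (15.0417 + 15.0417) = 14.

14.00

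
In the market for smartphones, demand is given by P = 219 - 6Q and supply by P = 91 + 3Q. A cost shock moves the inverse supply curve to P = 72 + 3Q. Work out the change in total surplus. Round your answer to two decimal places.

290.28

Initial equilibrium: Q_0 = 14.2222, P_0 = 133.6667; CS_0 = (1/2)(14.2222)(85.3333) = 606.8148, PS_0 = (1/2)(14.2222)(42.6667) = 303.4074.
New equilibrium: 219 - 6Q = 72 + 3Q gives Q_1 = 16.3333, P_1 = 121; CS_1 = 800.3333, PS_1 = 400.1667.
Change in total surplus = (800.3333 + 400.1667) - (606.8148 + 303.4074) = 290.2778.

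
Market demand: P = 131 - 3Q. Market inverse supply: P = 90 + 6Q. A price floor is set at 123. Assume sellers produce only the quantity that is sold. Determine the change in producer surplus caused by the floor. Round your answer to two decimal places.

4.41

Free-market equilibrium: 131 - 3Q = 90 + 6Q gives Q* = 4.5556, P* = 117.3333.
At P = 123, buyers demand (131 - 123)/3 = 2.6667 while sellers would supply more, so the quantity traded is 2.6667 at price 123.
PS goes from (1/2)(4.5556)(27.3333) = 62.2593 to 66.6667 (computed as (123 - 90)(2.6667) - (1/2)(6)(2.6667)^2), a change of 4.4074.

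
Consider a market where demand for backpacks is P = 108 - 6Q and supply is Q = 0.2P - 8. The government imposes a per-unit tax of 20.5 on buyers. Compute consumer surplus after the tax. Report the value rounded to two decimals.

55.94

Rewriting supply in inverse form: P = 40 + 5Q.
Pre-tax equilibrium: 108 - 6Q = 40 + 5Q gives Q* = 6.1818, P* = 70.9091.
With the tax, buyers' net willingness to pay falls by 20.5: (108 - 20.5) - 6Q = 40 + 5Q, so Q_t = 4.3182. Buyers pay P_b = 82.0909; sellers receive P_s = P_b - 20.5 = 61.5909.
CS = (1/2)(Q_t)(108 - P_b) = (1/2)(4.3182)(25.9091) = 55.9401.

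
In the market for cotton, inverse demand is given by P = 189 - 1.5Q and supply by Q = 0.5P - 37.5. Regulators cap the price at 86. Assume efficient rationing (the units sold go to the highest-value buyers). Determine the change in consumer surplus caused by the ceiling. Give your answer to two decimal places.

Rewriting supply in inverse form: P = 75 + 2Q.
Without the control, 189 - 1.5Q = 75 + 2Q so Q* = 32.5714 and P* = 140.1429.
At P = 86, sellers supply (86 - 75)/2 = 5.5 while buyers want more, so the quantity traded is 5.5 at price 86.
CS goes from (1/2)(32.5714)(48.8571) = 795.6735 to 543.8125 (computed as (189 - 86)(5.5) - (1/2)(1.5)(5.5)^2), a change of -251.861.

-251.86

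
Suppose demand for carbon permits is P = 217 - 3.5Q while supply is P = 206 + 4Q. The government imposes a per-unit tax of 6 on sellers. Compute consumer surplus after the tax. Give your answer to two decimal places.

Without the tax, 217 - 3.5Q = 206 + 4Q so Q* = 1.4667 and P* = 211.8667.
A tax on sellers shifts supply up by 6: 217 - 3.5Q = 206 + 4Q + 6, so Q_t = 0.6667. Buyers pay P_b = 214.6667; sellers receive P_s = P_b - 6 = 208.6667.
CS = (1/2)(Q_t)(217 - P_b) = (1/2)(0.6667)(2.3333) = 0.7778.

0.78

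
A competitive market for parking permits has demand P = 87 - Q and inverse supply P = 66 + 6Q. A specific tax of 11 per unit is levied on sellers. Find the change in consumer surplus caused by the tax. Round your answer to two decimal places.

-3.48

Without the tax, 87 - Q = 66 + 6Q so Q* = 3 and P* = 84.
With the tax, sellers need 11 more per unit: 87 - Q = 66 + 6Q + 11, so Q_t = 1.4286. Buyers pay P_b = 85.5714; sellers receive P_s = P_b - 11 = 74.5714.
Consumers lose the trapezoid between P* and P_b out to Q_t plus the triangle from Q_t to Q*: change in CS = 1.0204 - 4.5 = -3.4796.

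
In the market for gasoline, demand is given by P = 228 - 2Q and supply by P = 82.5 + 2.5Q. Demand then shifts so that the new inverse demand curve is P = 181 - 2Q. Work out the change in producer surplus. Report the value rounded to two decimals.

-707.90

Initial equilibrium: Q_0 = 32.3333, P_0 = 163.3333; CS_0 = (1/2)(32.3333)(64.6667) = 1045.4444, PS_0 = (1/2)(32.3333)(80.8333) = 1306.8056.
New equilibrium: 181 - 2Q = 82.5 + 2.5Q gives Q_1 = 21.8889, P_1 = 137.2222; CS_1 = 479.1235, PS_1 = 598.9043.
Change in producer surplus = 598.9043 - 1306.8056 = -707.9012.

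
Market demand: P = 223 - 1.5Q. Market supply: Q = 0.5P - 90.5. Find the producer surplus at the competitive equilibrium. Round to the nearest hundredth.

Rewriting supply in inverse form: P = 181 + 2Q.
Setting demand equal to supply, 42 = 3.5Q, so Q* = 12 and P* = 205.
The supply curve's price intercept is 181, so PS = (1/2)(Q*)(P* - 181) = (1/2)(12)(24) = 144.

144.00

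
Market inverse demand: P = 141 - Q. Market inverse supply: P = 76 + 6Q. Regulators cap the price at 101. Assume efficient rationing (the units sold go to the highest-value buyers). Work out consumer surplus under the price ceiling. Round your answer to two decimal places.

157.99

Without the control, 141 - Q = 76 + 6Q so Q* = 9.2857 and P* = 131.7143.
At P = 101, sellers supply (101 - 76)/6 = 4.1667 while buyers want more, so the quantity traded is 4.1667 at price 101.
The demand price at Q = 4.1667 is 136.8333. CS is the trapezoid between demand and 101 over [0, 4.1667]: (1/2)[(141 - 101) + (136.8333 - 101)](4.1667) = 157.9861.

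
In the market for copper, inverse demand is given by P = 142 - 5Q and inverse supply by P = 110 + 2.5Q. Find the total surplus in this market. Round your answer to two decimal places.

68.27

Set 142 - 5Q = 110 + 2.5Q, which gives 32 = 7.5Q, so Q* = 4.2667 and P* = 142 - 5(4.2667) = 120.6667.
Total surplus is the full triangle between the curves from 0 to Q*: (1/2)(4.2667)(142 - 110) = 68.2667.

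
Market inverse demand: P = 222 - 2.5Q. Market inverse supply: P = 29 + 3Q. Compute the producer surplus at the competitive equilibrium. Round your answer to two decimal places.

Equilibrium: 222 - 2.5Q = 29 + 3Q, so Q* = 35.0909 and P* = 134.2727.
PS is the area between P* and the supply curve from 0 to Q*: (1/2)(35.0909)(105.2727) = 1847.0579.

1847.06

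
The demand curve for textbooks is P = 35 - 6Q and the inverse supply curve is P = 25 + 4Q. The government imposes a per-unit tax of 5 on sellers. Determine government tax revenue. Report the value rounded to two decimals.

Without the tax, 35 - 6Q = 25 + 4Q so Q* = 1 and P* = 29.
A tax on sellers shifts supply up by 5: 35 - 6Q = 25 + 4Q + 5, so Q_t = 0.5. Buyers pay P_b = 32; sellers receive P_s = P_b - 5 = 27.
Revenue is the tax times quantity traded: 5 x 0.5 = 2.5.

2.50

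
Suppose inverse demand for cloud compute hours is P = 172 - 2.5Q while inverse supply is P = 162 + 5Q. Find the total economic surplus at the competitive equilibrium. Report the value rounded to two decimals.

Equilibrium: 172 - 2.5Q = 162 + 5Q, so Q* = 1.3333 and P* = 168.6667.
Total surplus is the full triangle between the curves from 0 to Q*: (1/2)(1.3333)(172 - 162) = 6.6667.

6.67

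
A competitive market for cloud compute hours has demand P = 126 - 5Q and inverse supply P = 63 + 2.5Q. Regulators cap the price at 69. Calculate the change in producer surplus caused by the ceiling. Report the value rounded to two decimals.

Free-market equilibrium: 126 - 5Q = 63 + 2.5Q gives Q* = 8.4, P* = 84.
At the ceiling price 69, quantity supplied is (69 - 63)/2.5 = 2.4; supply is the short side, so Q = 2.4 trades at P = 69.
PS goes from (1/2)(8.4)(21) = 88.2 to 7.2 (computed as (69 - 63)(2.4) - (1/2)(2.5)(2.4)^2), a change of -81.

-81.00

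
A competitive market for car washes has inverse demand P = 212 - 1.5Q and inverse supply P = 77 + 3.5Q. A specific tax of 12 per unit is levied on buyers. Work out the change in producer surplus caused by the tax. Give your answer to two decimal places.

Without the tax, 212 - 1.5Q = 77 + 3.5Q so Q* = 27 and P* = 171.5.
A tax on buyers shifts demand down by 12: (212 - 12) - 1.5Q = 77 + 3.5Q, so Q_t = 24.6. Buyers pay P_b = 175.1; sellers receive P_s = P_b - 12 = 163.1.
PS falls from (1/2)(27)(94.5) = 1275.75 to (1/2)(24.6)(86.1) = 1059.03, a change of -216.72.

-216.72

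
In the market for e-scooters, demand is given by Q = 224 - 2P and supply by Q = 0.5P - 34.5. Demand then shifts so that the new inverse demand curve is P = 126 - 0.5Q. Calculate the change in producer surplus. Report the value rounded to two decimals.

Rewriting demand in inverse form: P = 112 - 0.5Q.
Rewriting supply in inverse form: P = 69 + 2Q.
Initial equilibrium: Q_0 = 17.2, P_0 = 103.4; CS_0 = (1/2)(17.2)(8.6) = 73.96, PS_0 = (1/2)(17.2)(34.4) = 295.84.
New equilibrium: 126 - 0.5Q = 69 + 2Q gives Q_1 = 22.8, P_1 = 114.6; CS_1 = 129.96, PS_1 = 519.84.
Change in producer surplus = 519.84 - 295.84 = 224.

224.00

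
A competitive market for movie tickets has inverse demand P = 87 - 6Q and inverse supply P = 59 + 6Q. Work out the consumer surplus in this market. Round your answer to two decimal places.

16.33

Equilibrium: 87 - 6Q = 59 + 6Q, so Q* = 2.3333 and P* = 73.
The demand choke price is 87, so CS = (1/2)(Q*)(87 - P*) = (1/2)(2.3333)(14) = 16.3333.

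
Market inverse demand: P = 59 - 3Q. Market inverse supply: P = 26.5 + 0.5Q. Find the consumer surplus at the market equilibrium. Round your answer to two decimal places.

Equilibrium: 59 - 3Q = 26.5 + 0.5Q, so Q* = 9.2857 and P* = 31.1429.
The demand choke price is 59, so CS = (1/2)(Q*)(59 - P*) = (1/2)(9.2857)(27.8571) = 129.3367.

129.34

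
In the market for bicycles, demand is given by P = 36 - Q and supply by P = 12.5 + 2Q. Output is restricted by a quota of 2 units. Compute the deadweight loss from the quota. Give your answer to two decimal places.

Without the quota, 36 - Q = 12.5 + 2Q gives Q* = 7.8333.
At Q = 2 the demand price is 36 - (2) = 34 and the supply price is 12.5 + 2(2) = 16.5.
Deadweight loss is the triangle between the curves from 2 to 7.8333: (1/2)(34 - 16.5)(7.8333 - 2) = 51.0417.

51.04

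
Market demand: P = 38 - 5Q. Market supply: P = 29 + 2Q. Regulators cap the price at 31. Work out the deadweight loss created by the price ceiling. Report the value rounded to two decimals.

Without the control, 38 - 5Q = 29 + 2Q so Q* = 1.2857 and P* = 31.5714.
At P = 31, sellers supply (31 - 29)/2 = 1 while buyers want more, so the quantity traded is 1 at price 31.
The lost-trades triangle has base Q* - 1 = 0.2857 and height equal to the gap between the curves at Q = 1, which is 33 - 31 = 2. DWL = (1/2)(0.2857)(2) = 0.2857.

0.29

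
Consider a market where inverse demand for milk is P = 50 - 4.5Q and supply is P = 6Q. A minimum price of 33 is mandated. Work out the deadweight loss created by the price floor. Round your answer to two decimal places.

Without the control, 50 - 4.5Q = 6Q so Q* = 4.7619 and P* = 28.5714.
At P = 33, buyers demand (50 - 33)/4.5 = 3.7778 while sellers would supply more, so the quantity traded is 3.7778 at price 33.
The lost-trades triangle has base Q* - 3.7778 = 0.9841 and height equal to the gap between the curves at Q = 3.7778, which is 33 - 22.6667 = 10.3333. DWL = (1/2)(0.9841)(10.3333) = 5.0847.

5.08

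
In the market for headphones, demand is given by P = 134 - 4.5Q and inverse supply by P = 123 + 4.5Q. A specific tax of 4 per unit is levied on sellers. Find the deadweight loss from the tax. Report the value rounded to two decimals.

Pre-tax equilibrium: 134 - 4.5Q = 123 + 4.5Q gives Q* = 1.2222, P* = 128.5.
With the tax, sellers need 4 more per unit: 134 - 4.5Q = 123 + 4.5Q + 4, so Q_t = 0.7778. Buyers pay P_b = 130.5; sellers receive P_s = P_b - 4 = 126.5.
Deadweight loss is the triangle between the curves from Q_t to Q*: (1/2)(1.2222 - 0.7778)(4) = 0.8889.

0.89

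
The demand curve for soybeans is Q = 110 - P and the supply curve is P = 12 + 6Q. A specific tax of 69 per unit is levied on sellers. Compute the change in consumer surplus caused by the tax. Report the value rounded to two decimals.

Rewriting demand in inverse form: P = 110 - Q.
Pre-tax equilibrium: 110 - Q = 12 + 6Q gives Q* = 14, P* = 96.
A tax on sellers shifts supply up by 69: 110 - Q = 12 + 6Q + 69, so Q_t = 4.1429. Buyers pay P_b = 105.8571; sellers receive P_s = P_b - 69 = 36.8571.
Consumers lose the trapezoid between P* and P_b out to Q_t plus the triangle from Q_t to Q*: change in CS = 8.5816 - 98 = -89.4184.

-89.42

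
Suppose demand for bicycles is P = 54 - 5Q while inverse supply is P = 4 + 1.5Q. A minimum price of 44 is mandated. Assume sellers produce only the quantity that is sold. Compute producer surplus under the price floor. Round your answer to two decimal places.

Without the control, 54 - 5Q = 4 + 1.5Q so Q* = 7.6923 and P* = 15.5385.
At the floor price 44, quantity demanded is (54 - 44)/5 = 2; demand is the short side, so Q = 2 trades at P = 44.
The supply price at Q = 2 is 7. PS is the trapezoid between 44 and supply over [0, 2]: (1/2)[(44 - 4) + (44 - 7)](2) = 77.

77.00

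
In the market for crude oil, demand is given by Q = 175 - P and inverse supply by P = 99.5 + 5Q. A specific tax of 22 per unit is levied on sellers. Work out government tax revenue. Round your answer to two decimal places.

Rewriting demand in inverse form: P = 175 - Q.
Pre-tax equilibrium: 175 - Q = 99.5 + 5Q gives Q* = 12.5833, P* = 162.4167.
With the tax, sellers need 22 more per unit: 175 - Q = 99.5 + 5Q + 22, so Q_t = 8.9167. Buyers pay P_b = 166.0833; sellers receive P_s = P_b - 22 = 144.0833.
Tax revenue = t x Q_t = 22 x 8.9167 = 196.1667.

196.17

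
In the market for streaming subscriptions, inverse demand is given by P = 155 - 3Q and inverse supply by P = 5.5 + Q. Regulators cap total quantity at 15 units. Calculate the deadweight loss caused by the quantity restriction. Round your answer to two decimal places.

Without the quota, 155 - 3Q = 5.5 + Q gives Q* = 37.375.
At Q = 15 the demand price is 155 - 3(15) = 110 and the supply price is 5.5 + (15) = 20.5.
Deadweight loss is the triangle between the curves from 15 to 37.375: (1/2)(110 - 20.5)(37.375 - 15) = 1001.2812.

1001.28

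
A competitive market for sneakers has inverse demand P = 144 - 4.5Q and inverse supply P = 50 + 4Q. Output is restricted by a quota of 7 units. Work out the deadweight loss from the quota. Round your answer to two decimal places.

70.01

Without the quota, 144 - 4.5Q = 50 + 4Q gives Q* = 11.0588.
At Q = 7 the demand price is 144 - 4.5(7) = 112.5 and the supply price is 50 + 4(7) = 78.
Deadweight loss is the triangle between the curves from 7 to 11.0588: (1/2)(112.5 - 78)(11.0588 - 7) = 70.0147.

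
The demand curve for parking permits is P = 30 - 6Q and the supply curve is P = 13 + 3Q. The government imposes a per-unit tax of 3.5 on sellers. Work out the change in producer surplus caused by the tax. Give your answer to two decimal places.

Pre-tax equilibrium: 30 - 6Q = 13 + 3Q gives Q* = 1.8889, P* = 18.6667.
A tax on sellers shifts supply up by 3.5: 30 - 6Q = 13 + 3Q + 3.5, so Q_t = 1.5. Buyers pay P_b = 21; sellers receive P_s = P_b - 3.5 = 17.5.
Producers lose the trapezoid between P_s and P* out to Q_t plus the triangle from Q_t to Q*: change in PS = 3.375 - 5.3519 = -1.9769.

-1.98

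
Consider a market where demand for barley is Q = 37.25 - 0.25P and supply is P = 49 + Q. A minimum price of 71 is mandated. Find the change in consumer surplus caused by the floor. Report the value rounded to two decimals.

Rewriting demand in inverse form: P = 149 - 4Q.
Without the control, 149 - 4Q = 49 + Q so Q* = 20 and P* = 69.
At P = 71, buyers demand (149 - 71)/4 = 19.5 while sellers would supply more, so the quantity traded is 19.5 at price 71.
CS goes from (1/2)(20)(80) = 800 to 760.5 (computed as (149 - 71)(19.5) - (1/2)(4)(19.5)^2), a change of -39.5.

-39.50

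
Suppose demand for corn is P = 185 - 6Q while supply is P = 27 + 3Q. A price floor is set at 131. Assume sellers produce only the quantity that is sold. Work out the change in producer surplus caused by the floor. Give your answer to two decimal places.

Free-market equilibrium: 185 - 6Q = 27 + 3Q gives Q* = 17.5556, P* = 79.6667.
At P = 131, buyers demand (185 - 131)/6 = 9 while sellers would supply more, so the quantity traded is 9 at price 131.
PS goes from (1/2)(17.5556)(52.6667) = 462.2963 to 814.5 (computed as (131 - 27)(9) - (1/2)(3)(9)^2), a change of 352.2037.

352.20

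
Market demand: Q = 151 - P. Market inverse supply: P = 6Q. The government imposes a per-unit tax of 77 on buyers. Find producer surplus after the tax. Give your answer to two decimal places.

Rewriting demand in inverse form: P = 151 - Q.
Pre-tax equilibrium: 151 - Q = 6Q gives Q* = 21.5714, P* = 129.4286.
With the tax, buyers' net willingness to pay falls by 77: (151 - 77) - Q = 6Q, so Q_t = 10.5714. Buyers pay P_b = 140.4286; sellers receive P_s = P_b - 77 = 63.4286.
Producer surplus is the triangle above supply below P_s: (1/2)(10.5714)(63.4286 - 0) = 335.2653.

335.27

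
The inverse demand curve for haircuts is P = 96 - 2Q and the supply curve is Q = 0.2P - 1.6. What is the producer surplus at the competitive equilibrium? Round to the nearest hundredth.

Rewriting supply in inverse form: P = 8 + 5Q.
Equilibrium: 96 - 2Q = 8 + 5Q, so Q* = 12.5714 and P* = 70.8571.
The supply curve's price intercept is 8, so PS = (1/2)(Q*)(P* - 8) = (1/2)(12.5714)(62.8571) = 395.102.

395.10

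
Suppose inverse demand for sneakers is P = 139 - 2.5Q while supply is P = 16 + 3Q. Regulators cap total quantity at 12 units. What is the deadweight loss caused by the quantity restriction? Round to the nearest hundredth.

295.36

Without the quota, 139 - 2.5Q = 16 + 3Q gives Q* = 22.3636.
At Q = 12 the demand price is 139 - 2.5(12) = 109 and the supply price is 16 + 3(12) = 52.
DWL = (1/2)(gap between curves at 12) x (Q* - 12) = (1/2)(57)(10.3636) = 295.3636.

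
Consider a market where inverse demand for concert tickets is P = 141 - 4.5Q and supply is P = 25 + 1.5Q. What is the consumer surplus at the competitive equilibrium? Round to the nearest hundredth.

Equilibrium: 141 - 4.5Q = 25 + 1.5Q, so Q* = 19.3333 and P* = 54.
CS is the area between the demand curve and P* from 0 to Q*: (1/2)(19.3333)(87) = 841.

841.00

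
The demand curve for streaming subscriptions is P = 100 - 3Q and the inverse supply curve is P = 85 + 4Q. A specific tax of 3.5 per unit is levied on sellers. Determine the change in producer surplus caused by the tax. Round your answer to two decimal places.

Without the tax, 100 - 3Q = 85 + 4Q so Q* = 2.1429 and P* = 93.5714.
With the tax, sellers need 3.5 more per unit: 100 - 3Q = 85 + 4Q + 3.5, so Q_t = 1.6429. Buyers pay P_b = 95.0714; sellers receive P_s = P_b - 3.5 = 91.5714.
PS falls from (1/2)(2.1429)(8.5714) = 9.1837 to (1/2)(1.6429)(6.5714) = 5.398, a change of -3.7857.

-3.79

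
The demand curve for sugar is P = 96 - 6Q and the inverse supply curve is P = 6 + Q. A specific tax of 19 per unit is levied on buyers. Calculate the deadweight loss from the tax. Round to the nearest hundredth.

Pre-tax equilibrium: 96 - 6Q = 6 + Q gives Q* = 12.8571, P* = 18.8571.
With the tax, buyers' net willingness to pay falls by 19: (96 - 19) - 6Q = 6 + Q, so Q_t = 10.1429. Buyers pay P_b = 35.1429; sellers receive P_s = P_b - 19 = 16.1429.
Deadweight loss is the triangle between the curves from Q_t to Q*: (1/2)(12.8571 - 10.1429)(19) = 25.7857.

25.79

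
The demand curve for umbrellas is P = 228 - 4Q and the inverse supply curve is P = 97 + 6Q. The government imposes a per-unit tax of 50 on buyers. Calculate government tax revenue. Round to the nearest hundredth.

405.00

Without the tax, 228 - 4Q = 97 + 6Q so Q* = 13.1 and P* = 175.6.
A tax on buyers shifts demand down by 50: (228 - 50) - 4Q = 97 + 6Q, so Q_t = 8.1. Buyers pay P_b = 195.6; sellers receive P_s = P_b - 50 = 145.6.
Tax revenue = t x Q_t = 50 x 8.1 = 405.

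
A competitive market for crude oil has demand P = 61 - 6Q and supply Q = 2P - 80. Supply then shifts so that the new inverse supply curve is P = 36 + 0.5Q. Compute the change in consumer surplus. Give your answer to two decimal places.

Rewriting supply in inverse form: P = 40 + 0.5Q.
Initial equilibrium: Q_0 = 3.2308, P_0 = 41.6154; CS_0 = (1/2)(3.2308)(19.3846) = 31.3136, PS_0 = (1/2)(3.2308)(1.6154) = 2.6095.
New equilibrium: 61 - 6Q = 36 + 0.5Q gives Q_1 = 3.8462, P_1 = 37.9231; CS_1 = 44.3787, PS_1 = 3.6982.
Change in consumer surplus = 44.3787 - 31.3136 = 13.0651.

13.07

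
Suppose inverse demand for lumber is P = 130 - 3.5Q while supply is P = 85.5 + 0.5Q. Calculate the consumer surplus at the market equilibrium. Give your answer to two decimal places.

Set 130 - 3.5Q = 85.5 + 0.5Q, which gives 44.5 = 4Q, so Q* = 11.125 and P* = 130 - 3.5(11.125) = 91.0625.
CS is the area between the demand curve and P* from 0 to Q*: (1/2)(11.125)(38.9375) = 216.5898.

216.59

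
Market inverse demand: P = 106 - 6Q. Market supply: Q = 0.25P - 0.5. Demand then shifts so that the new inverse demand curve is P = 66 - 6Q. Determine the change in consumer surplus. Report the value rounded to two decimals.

Rewriting supply in inverse form: P = 2 + 4Q.
Initial equilibrium: Q_0 = 10.4, P_0 = 43.6; CS_0 = (1/2)(10.4)(62.4) = 324.48, PS_0 = (1/2)(10.4)(41.6) = 216.32.
New equilibrium: 66 - 6Q = 2 + 4Q gives Q_1 = 6.4, P_1 = 27.6; CS_1 = 122.88, PS_1 = 81.92.
Change in consumer surplus = 122.88 - 324.48 = -201.6.

-201.60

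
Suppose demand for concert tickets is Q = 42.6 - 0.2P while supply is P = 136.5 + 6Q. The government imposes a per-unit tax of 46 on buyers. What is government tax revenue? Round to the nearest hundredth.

Rewriting demand in inverse form: P = 213 - 5Q.
Without the tax, 213 - 5Q = 136.5 + 6Q so Q* = 6.9545 and P* = 178.2273.
A tax on buyers shifts demand down by 46: (213 - 46) - 5Q = 136.5 + 6Q, so Q_t = 2.7727. Buyers pay P_b = 199.1364; sellers receive P_s = P_b - 46 = 153.1364.
Revenue is the tax times quantity traded: 46 x 2.7727 = 127.5455.

127.55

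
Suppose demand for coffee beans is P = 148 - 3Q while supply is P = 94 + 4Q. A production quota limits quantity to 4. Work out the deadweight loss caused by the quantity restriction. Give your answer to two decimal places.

48.29

Without the quota, 148 - 3Q = 94 + 4Q gives Q* = 7.7143.
At Q = 4 the demand price is 148 - 3(4) = 136 and the supply price is 94 + 4(4) = 110.
DWL = (1/2)(gap between curves at 4) x (Q* - 4) = (1/2)(26)(3.7143) = 48.2857.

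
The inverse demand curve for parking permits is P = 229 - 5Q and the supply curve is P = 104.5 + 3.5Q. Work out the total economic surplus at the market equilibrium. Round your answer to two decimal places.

911.78

Set 229 - 5Q = 104.5 + 3.5Q, which gives 124.5 = 8.5Q, so Q* = 14.6471 and P* = 229 - 5(14.6471) = 155.7647.
Total surplus is the full triangle between the curves from 0 to Q*: (1/2)(14.6471)(229 - 104.5) = 911.7794.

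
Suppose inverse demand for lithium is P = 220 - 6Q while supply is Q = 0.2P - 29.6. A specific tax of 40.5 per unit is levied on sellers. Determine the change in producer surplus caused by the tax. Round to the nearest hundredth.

-86.61

Rewriting supply in inverse form: P = 148 + 5Q.
Without the tax, 220 - 6Q = 148 + 5Q so Q* = 6.5455 and P* = 180.7273.
A tax on sellers shifts supply up by 40.5: 220 - 6Q = 148 + 5Q + 40.5, so Q_t = 2.8636. Buyers pay P_b = 202.8182; sellers receive P_s = P_b - 40.5 = 162.3182.
Producers lose the trapezoid between P_s and P* out to Q_t plus the triangle from Q_t to Q*: change in PS = 20.501 - 107.1074 = -86.6064.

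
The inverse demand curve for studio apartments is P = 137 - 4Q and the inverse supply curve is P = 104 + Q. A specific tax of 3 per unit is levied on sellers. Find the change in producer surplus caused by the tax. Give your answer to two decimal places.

-3.78

Without the tax, 137 - 4Q = 104 + Q so Q* = 6.6 and P* = 110.6.
A tax on sellers shifts supply up by 3: 137 - 4Q = 104 + Q + 3, so Q_t = 6. Buyers pay P_b = 113; sellers receive P_s = P_b - 3 = 110.
Producers lose the trapezoid between P_s and P* out to Q_t plus the triangle from Q_t to Q*: change in PS = 18 - 21.78 = -3.78.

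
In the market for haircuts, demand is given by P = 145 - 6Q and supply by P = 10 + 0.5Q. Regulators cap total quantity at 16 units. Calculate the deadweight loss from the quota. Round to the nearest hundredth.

Without the quota, 145 - 6Q = 10 + 0.5Q gives Q* = 20.7692.
At Q = 16 the demand price is 145 - 6(16) = 49 and the supply price is 10 + 0.5(16) = 18.
DWL = (1/2)(gap between curves at 16) x (Q* - 16) = (1/2)(31)(4.7692) = 73.9231.

73.92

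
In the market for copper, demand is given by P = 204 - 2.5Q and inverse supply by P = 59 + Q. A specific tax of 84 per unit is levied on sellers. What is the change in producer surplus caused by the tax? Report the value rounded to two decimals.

-706.29

Pre-tax equilibrium: 204 - 2.5Q = 59 + Q gives Q* = 41.4286, P* = 100.4286.
A tax on sellers shifts supply up by 84: 204 - 2.5Q = 59 + Q + 84, so Q_t = 17.4286. Buyers pay P_b = 160.4286; sellers receive P_s = P_b - 84 = 76.4286.
PS falls from (1/2)(41.4286)(41.4286) = 858.1633 to (1/2)(17.4286)(17.4286) = 151.8776, a change of -706.2857.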